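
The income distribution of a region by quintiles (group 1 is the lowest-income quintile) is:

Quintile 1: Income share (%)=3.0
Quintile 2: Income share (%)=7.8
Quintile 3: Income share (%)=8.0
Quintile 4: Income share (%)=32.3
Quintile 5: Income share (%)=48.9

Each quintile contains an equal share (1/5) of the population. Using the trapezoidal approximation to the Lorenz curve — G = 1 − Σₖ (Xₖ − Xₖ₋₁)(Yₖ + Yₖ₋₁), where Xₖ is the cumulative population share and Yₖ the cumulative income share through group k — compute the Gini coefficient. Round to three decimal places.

Cumulative income shares Yₖ: 0.0300, 0.1080, 0.1880, 0.5110, 1.0000
Σ (Xₖ−Xₖ₋₁)(Yₖ+Yₖ₋₁) = (1/5)(0.0300+0.0000) + (1/5)(0.1080+0.0300) + (1/5)(0.1880+0.1080) + (1/5)(0.5110+0.1880) + (1/5)(1.0000+0.5110)
  = 0.0060 + 0.0276 + 0.0592 + 0.1398 + 0.3022 = 0.5348
G = 1 − 0.5348 = 0.4652

0.465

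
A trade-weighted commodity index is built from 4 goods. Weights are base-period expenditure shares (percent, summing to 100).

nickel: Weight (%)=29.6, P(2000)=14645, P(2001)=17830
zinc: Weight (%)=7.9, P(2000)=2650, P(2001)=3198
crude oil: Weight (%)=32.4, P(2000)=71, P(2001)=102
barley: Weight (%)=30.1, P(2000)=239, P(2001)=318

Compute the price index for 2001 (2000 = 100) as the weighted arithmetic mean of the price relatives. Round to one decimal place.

nickel: 29.6 × (17830/14645) = 29.6 × 1.217480 = 36.0374
zinc: 7.9 × (3198/2650) = 7.9 × 1.206792 = 9.5337
crude oil: 32.4 × (102/71) = 32.4 × 1.436620 = 46.5465
barley: 30.1 × (318/239) = 30.1 × 1.330544 = 40.0494
Index = Σ wᵢ·(p₁ᵢ/p₀ᵢ) = 36.0374 + 9.5337 + 46.5465 + 40.0494 = 132.1669

132.2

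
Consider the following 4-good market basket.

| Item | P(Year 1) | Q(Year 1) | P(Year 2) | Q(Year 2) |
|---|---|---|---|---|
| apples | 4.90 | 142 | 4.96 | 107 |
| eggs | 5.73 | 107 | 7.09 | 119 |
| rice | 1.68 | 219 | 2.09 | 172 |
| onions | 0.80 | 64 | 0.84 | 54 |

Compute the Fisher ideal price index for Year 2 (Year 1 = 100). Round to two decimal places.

Laspeyres component (base-period weights):
ΣP(Year 2)Q(Year 1) = 4.96×142 + 7.09×107 + 2.09×219 + 0.84×64 = 704.32 + 758.63 + 457.71 + 53.76 = 1974.42
ΣP(Year 1)Q(Year 1) = 4.90×142 + 5.73×107 + 1.68×219 + 0.80×64 = 695.8 + 613.11 + 367.92 + 51.2 = 1728.03
L = 1974.42 / 1728.03 × 100 = 114.2584
Paasche component (current-period weights):
ΣP(Year 2)Q(Year 2) = 4.96×107 + 7.09×119 + 2.09×172 + 0.84×54 = 530.72 + 843.71 + 359.48 + 45.36 = 1779.27
ΣP(Year 1)Q(Year 2) = 4.90×107 + 5.73×119 + 1.68×172 + 0.80×54 = 524.3 + 681.87 + 288.96 + 43.2 = 1538.33
P = 1779.27 / 1538.33 × 100 = 115.6624
Fisher = √(L × P) = √(114.2584 × 115.6624) = 114.9583

114.96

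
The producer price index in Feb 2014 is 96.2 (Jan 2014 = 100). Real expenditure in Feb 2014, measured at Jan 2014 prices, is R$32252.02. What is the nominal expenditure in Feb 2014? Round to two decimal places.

31026.44

Nominal = Real × (Index/100) = 32252.02 × (96.2/100)
        = 32252.02 × 0.962 = 31026.4432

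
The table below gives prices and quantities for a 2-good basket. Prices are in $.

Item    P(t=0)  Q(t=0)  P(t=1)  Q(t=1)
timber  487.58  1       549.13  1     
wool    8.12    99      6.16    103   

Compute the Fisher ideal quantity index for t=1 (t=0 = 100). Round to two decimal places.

Laspeyres component (base-period weights):
ΣP(t=0)Q(t=1) = 487.58×1 + 8.12×103 = 487.58 + 836.36 = 1323.94
ΣP(t=0)Q(t=0) = 487.58×1 + 8.12×99 = 487.58 + 803.88 = 1291.46
L = 1323.94 / 1291.46 × 100 = 102.5150
Paasche component (current-period weights):
ΣP(t=1)Q(t=1) = 549.13×1 + 6.16×103 = 549.13 + 634.48 = 1183.61
ΣP(t=1)Q(t=0) = 549.13×1 + 6.16×99 = 549.13 + 609.84 = 1158.97
P = 1183.61 / 1158.97 × 100 = 102.1260
Fisher = √(L × P) = √(102.5150 × 102.1260) = 102.3203

102.32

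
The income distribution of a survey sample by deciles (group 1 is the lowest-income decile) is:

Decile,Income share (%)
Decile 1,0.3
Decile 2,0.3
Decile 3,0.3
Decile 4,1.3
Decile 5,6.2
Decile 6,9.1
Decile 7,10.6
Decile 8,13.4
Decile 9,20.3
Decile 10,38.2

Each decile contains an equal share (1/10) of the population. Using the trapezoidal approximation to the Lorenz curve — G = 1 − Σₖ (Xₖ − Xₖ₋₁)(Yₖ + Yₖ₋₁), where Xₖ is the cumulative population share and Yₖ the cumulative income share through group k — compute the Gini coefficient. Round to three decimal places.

0.577

Cumulative income shares Yₖ: 0.0030, 0.0060, 0.0090, 0.0220, 0.0840, 0.1750, 0.2810, 0.4150, 0.6180, 1.0000
Σ (Xₖ−Xₖ₋₁)(Yₖ+Yₖ₋₁) = (1/10)(0.0030+0.0000) + (1/10)(0.0060+0.0030) + (1/10)(0.0090+0.0060) + (1/10)(0.0220+0.0090) + (1/10)(0.0840+0.0220) + (1/10)(0.1750+0.0840) + (1/10)(0.2810+0.1750) + (1/10)(0.4150+0.2810) + (1/10)(0.6180+0.4150) + (1/10)(1.0000+0.6180)
  = 0.0003 + 0.0009 + 0.0015 + 0.0031 + 0.0106 + 0.0259 + 0.0456 + 0.0696 + 0.1033 + 0.1618 = 0.4226
G = 1 − 0.4226 = 0.5774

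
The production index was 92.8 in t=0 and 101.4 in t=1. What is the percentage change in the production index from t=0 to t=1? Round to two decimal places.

9.27%

Change = (101.4 − 92.8) / 92.8 × 100
       = 8.6 / 92.8 × 100 = 9.2672%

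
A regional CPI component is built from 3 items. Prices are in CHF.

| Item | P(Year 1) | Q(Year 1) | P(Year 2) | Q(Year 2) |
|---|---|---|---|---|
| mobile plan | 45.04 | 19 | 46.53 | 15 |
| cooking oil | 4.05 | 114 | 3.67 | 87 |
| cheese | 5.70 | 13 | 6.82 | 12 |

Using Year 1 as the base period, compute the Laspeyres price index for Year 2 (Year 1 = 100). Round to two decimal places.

99.97

Laspeyres price index uses base-period quantities as weights.
ΣP(Year 2)·Q(Year 1) = 46.53×19 + 3.67×114 + 6.82×13 = 884.07 + 418.38 + 88.66 = 1391.11
ΣP(Year 1)·Q(Year 1) = 45.04×19 + 4.05×114 + 5.70×13 = 855.76 + 461.7 + 74.1 = 1391.56
Index = 1391.11 / 1391.56 × 100 = 99.9677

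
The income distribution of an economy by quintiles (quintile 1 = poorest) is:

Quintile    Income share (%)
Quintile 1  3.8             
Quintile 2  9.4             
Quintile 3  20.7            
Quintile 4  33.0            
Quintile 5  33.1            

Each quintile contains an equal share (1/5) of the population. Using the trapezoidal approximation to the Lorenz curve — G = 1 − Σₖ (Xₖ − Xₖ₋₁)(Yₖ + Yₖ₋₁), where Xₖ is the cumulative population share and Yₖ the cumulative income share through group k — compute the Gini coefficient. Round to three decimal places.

Cumulative income shares Yₖ: 0.0380, 0.1320, 0.3390, 0.6690, 1.0000
Σ (Xₖ−Xₖ₋₁)(Yₖ+Yₖ₋₁) = (1/5)(0.0380+0.0000) + (1/5)(0.1320+0.0380) + (1/5)(0.3390+0.1320) + (1/5)(0.6690+0.3390) + (1/5)(1.0000+0.6690)
  = 0.0076 + 0.0340 + 0.0942 + 0.2016 + 0.3338 = 0.6712
G = 1 − 0.6712 = 0.3288

0.329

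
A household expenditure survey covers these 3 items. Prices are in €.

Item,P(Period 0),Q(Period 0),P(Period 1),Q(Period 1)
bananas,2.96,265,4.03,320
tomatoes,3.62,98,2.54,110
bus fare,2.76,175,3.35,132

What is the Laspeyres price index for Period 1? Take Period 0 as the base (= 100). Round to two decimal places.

Laspeyres price index uses base-period quantities as weights.
ΣP(Period 1)·Q(Period 0) = 4.03×265 + 2.54×98 + 3.35×175 = 1067.95 + 248.92 + 586.25 = 1903.12
ΣP(Period 0)·Q(Period 0) = 2.96×265 + 3.62×98 + 2.76×175 = 784.4 + 354.76 + 483 = 1622.16
Index = 1903.12 / 1622.16 × 100 = 117.3201

117.32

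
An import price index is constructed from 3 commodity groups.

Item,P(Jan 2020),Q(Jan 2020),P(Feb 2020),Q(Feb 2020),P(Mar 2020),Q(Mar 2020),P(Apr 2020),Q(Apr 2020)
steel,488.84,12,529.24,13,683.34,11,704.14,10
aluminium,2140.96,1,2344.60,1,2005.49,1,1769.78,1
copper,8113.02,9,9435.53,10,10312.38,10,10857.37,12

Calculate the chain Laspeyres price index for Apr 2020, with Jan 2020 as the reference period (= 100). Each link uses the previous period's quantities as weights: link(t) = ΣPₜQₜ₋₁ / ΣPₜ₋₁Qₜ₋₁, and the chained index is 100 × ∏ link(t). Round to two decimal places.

133.32

Link Jan 2020→Feb 2020:
ΣP(Feb 2020)Q(Jan 2020) = 529.24×12 + 2344.60×1 + 9435.53×9 = 6350.88 + 2344.6 + 84919.77 = 93615.25
ΣP(Jan 2020)Q(Jan 2020) = 488.84×12 + 2140.96×1 + 8113.02×9 = 5866.08 + 2140.96 + 73017.18 = 81024.22
link = 93615.25/81024.22 = 1.155398
Link Feb 2020→Mar 2020:
ΣP(Mar 2020)Q(Feb 2020) = 683.34×13 + 2005.49×1 + 10312.38×10 = 8883.42 + 2005.49 + 103123.8 = 114012.71
ΣP(Feb 2020)Q(Feb 2020) = 529.24×13 + 2344.60×1 + 9435.53×10 = 6880.12 + 2344.6 + 94355.3 = 103580.02
link = 114012.71/103580.02 = 1.100721
Link Mar 2020→Apr 2020:
ΣP(Apr 2020)Q(Mar 2020) = 704.14×11 + 1769.78×1 + 10857.37×10 = 7745.54 + 1769.78 + 108573.7 = 118089.02
ΣP(Mar 2020)Q(Mar 2020) = 683.34×11 + 2005.49×1 + 10312.38×10 = 7516.74 + 2005.49 + 103123.8 = 112646.03
link = 118089.02/112646.03 = 1.048319
Chained index = 100 × 1.155398 × 1.100721 × 1.048319 = 133.3223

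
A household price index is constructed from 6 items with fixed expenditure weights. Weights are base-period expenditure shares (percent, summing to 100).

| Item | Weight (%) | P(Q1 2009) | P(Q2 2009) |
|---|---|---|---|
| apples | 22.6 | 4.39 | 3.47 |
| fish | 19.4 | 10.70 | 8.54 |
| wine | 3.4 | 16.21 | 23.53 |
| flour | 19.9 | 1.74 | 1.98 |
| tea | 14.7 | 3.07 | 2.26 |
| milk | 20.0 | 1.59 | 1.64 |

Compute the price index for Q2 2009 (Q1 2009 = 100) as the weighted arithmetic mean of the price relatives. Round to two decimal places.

apples: 22.6 × (3.47/4.39) = 22.6 × 0.790433 = 17.8638
fish: 19.4 × (8.54/10.70) = 19.4 × 0.798131 = 15.4837
wine: 3.4 × (23.53/16.21) = 3.4 × 1.451573 = 4.9353
flour: 19.9 × (1.98/1.74) = 19.9 × 1.137931 = 22.6448
tea: 14.7 × (2.26/3.07) = 14.7 × 0.736156 = 10.8215
milk: 20.0 × (1.64/1.59) = 20.0 × 1.031447 = 20.6289
Index = Σ wᵢ·(p₁ᵢ/p₀ᵢ) = 17.8638 + 15.4837 + 4.9353 + 22.6448 + 10.8215 + 20.6289 = 92.3781

92.38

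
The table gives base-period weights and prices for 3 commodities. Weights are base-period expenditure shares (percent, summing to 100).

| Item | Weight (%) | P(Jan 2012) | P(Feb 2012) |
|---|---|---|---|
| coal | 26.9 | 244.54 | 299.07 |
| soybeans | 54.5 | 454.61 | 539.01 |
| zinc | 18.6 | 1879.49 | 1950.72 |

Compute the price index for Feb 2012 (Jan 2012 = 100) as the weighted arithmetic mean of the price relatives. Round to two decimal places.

coal: 26.9 × (299.07/244.54) = 26.9 × 1.222990 = 32.8984
soybeans: 54.5 × (539.01/454.61) = 54.5 × 1.185654 = 64.6181
zinc: 18.6 × (1950.72/1879.49) = 18.6 × 1.037899 = 19.3049
Index = Σ wᵢ·(p₁ᵢ/p₀ᵢ) = 32.8984 + 64.6181 + 19.3049 = 116.8215

116.82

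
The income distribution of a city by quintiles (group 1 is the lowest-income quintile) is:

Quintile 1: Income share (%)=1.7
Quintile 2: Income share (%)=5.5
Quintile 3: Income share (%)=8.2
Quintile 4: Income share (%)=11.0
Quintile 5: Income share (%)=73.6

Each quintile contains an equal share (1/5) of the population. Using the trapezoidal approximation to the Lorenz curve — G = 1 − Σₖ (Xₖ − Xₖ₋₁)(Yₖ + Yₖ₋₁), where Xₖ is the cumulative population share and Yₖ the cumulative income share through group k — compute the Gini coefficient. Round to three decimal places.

Cumulative income shares Yₖ: 0.0170, 0.0720, 0.1540, 0.2640, 1.0000
Σ (Xₖ−Xₖ₋₁)(Yₖ+Yₖ₋₁) = (1/5)(0.0170+0.0000) + (1/5)(0.0720+0.0170) + (1/5)(0.1540+0.0720) + (1/5)(0.2640+0.1540) + (1/5)(1.0000+0.2640)
  = 0.0034 + 0.0178 + 0.0452 + 0.0836 + 0.2528 = 0.4028
G = 1 − 0.4028 = 0.5972

0.597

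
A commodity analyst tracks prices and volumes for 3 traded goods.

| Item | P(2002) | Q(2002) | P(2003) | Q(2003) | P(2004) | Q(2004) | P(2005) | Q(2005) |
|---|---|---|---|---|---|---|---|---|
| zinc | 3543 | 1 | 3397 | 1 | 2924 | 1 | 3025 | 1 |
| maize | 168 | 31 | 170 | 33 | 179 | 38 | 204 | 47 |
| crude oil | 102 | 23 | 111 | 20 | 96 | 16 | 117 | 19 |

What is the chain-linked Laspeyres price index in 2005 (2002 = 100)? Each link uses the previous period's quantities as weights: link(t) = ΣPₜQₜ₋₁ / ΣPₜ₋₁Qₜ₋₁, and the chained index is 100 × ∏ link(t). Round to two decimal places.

Link 2002→2003:
ΣP(2003)Q(2002) = 3397×1 + 170×31 + 111×23 = 3397 + 5270 + 2553 = 11220
ΣP(2002)Q(2002) = 3543×1 + 168×31 + 102×23 = 3543 + 5208 + 2346 = 11097
link = 11220/11097 = 1.011084
Link 2003→2004:
ΣP(2004)Q(2003) = 2924×1 + 179×33 + 96×20 = 2924 + 5907 + 1920 = 10751
ΣP(2003)Q(2003) = 3397×1 + 170×33 + 111×20 = 3397 + 5610 + 2220 = 11227
link = 10751/11227 = 0.957602
Link 2004→2005:
ΣP(2005)Q(2004) = 3025×1 + 204×38 + 117×16 = 3025 + 7752 + 1872 = 12649
ΣP(2004)Q(2004) = 2924×1 + 179×38 + 96×16 = 2924 + 6802 + 1536 = 11262
link = 12649/11262 = 1.123158
Chained index = 100 × 1.011084 × 0.957602 × 1.123158 = 108.7459

108.75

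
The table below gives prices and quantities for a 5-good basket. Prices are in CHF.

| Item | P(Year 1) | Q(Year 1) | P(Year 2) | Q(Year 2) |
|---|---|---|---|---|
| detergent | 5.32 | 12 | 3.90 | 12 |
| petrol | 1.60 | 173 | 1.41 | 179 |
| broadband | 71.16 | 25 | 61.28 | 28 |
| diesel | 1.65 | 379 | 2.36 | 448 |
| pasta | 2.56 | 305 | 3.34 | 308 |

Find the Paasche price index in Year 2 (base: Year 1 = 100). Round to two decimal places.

Paasche price index uses current-period quantities as weights.
ΣP(Year 2)·Q(Year 2) = 3.90×12 + 1.41×179 + 61.28×28 + 2.36×448 + 3.34×308 = 46.8 + 252.39 + 1715.84 + 1057.28 + 1028.72 = 4101.03
ΣP(Year 1)·Q(Year 2) = 5.32×12 + 1.60×179 + 71.16×28 + 1.65×448 + 2.56×308 = 63.84 + 286.4 + 1992.48 + 739.2 + 788.48 = 3870.4
Index = 4101.03 / 3870.4 × 100 = 105.9588

105.96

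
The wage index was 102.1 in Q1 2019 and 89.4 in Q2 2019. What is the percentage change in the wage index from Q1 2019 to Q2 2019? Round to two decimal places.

-12.44%

Change = (89.4 − 102.1) / 102.1 × 100
       = -12.7 / 102.1 × 100 = -12.4388%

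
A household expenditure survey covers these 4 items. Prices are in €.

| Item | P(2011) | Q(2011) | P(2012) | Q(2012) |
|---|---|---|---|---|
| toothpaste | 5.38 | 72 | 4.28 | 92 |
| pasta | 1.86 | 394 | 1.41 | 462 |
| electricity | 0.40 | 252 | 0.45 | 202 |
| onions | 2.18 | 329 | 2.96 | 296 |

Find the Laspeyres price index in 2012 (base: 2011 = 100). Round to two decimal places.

100.66

Laspeyres price index uses base-period quantities as weights.
ΣP(2012)·Q(2011) = 4.28×72 + 1.41×394 + 0.45×252 + 2.96×329 = 308.16 + 555.54 + 113.4 + 973.84 = 1950.94
ΣP(2011)·Q(2011) = 5.38×72 + 1.86×394 + 0.40×252 + 2.18×329 = 387.36 + 732.84 + 100.8 + 717.22 = 1938.22
Index = 1950.94 / 1938.22 × 100 = 100.6563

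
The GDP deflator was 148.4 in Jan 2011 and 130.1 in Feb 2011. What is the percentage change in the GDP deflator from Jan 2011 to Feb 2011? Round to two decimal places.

-12.33%

Change = (130.1 − 148.4) / 148.4 × 100
       = -18.3 / 148.4 × 100 = -12.3315%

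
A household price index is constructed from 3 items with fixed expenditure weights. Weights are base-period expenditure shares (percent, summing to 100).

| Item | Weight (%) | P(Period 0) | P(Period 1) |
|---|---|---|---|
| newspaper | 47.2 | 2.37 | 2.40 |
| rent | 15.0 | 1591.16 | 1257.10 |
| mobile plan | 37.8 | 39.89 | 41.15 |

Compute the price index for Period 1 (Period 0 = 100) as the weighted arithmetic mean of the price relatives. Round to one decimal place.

newspaper: 47.2 × (2.40/2.37) = 47.2 × 1.012658 = 47.7975
rent: 15.0 × (1257.10/1591.16) = 15.0 × 0.790053 = 11.8508
mobile plan: 37.8 × (41.15/39.89) = 37.8 × 1.031587 = 38.9940
Index = Σ wᵢ·(p₁ᵢ/p₀ᵢ) = 47.7975 + 11.8508 + 38.9940 = 98.6422

98.6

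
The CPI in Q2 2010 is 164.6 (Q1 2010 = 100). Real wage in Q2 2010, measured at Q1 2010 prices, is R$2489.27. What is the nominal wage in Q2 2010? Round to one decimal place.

Nominal = Real × (Index/100) = 2489.27 × (164.6/100)
        = 2489.27 × 1.646 = 4097.3384

4097.3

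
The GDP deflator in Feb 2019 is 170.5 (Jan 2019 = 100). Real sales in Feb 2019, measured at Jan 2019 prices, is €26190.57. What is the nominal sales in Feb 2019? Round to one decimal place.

Nominal = Real × (Index/100) = 26190.57 × (170.5/100)
        = 26190.57 × 1.705 = 44654.9218

44654.9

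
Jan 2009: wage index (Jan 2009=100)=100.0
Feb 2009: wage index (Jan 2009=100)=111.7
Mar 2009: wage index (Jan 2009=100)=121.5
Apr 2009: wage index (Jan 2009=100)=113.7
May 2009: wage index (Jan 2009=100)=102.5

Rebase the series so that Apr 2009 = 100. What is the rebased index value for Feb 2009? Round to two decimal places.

98.24

Rebased(Feb 2009) = 111.7 / 113.7 × 100 = 98.2410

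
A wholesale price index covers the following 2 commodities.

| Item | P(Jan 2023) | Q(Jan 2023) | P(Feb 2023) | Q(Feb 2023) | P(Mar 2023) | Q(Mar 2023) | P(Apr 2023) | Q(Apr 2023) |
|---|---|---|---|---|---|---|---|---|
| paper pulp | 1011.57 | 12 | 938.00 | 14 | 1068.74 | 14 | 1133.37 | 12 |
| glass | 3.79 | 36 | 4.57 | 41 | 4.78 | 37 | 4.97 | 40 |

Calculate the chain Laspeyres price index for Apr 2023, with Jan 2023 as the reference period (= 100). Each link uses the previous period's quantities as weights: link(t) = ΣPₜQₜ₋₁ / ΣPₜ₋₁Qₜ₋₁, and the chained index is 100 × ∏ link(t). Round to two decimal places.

112.26

Link Jan 2023→Feb 2023:
ΣP(Feb 2023)Q(Jan 2023) = 938.00×12 + 4.57×36 = 11256 + 164.52 = 11420.52
ΣP(Jan 2023)Q(Jan 2023) = 1011.57×12 + 3.79×36 = 12138.84 + 136.44 = 12275.28
link = 11420.52/12275.28 = 0.930367
Link Feb 2023→Mar 2023:
ΣP(Mar 2023)Q(Feb 2023) = 1068.74×14 + 4.78×41 = 14962.36 + 195.98 = 15158.34
ΣP(Feb 2023)Q(Feb 2023) = 938.00×14 + 4.57×41 = 13132 + 187.37 = 13319.37
link = 15158.34/13319.37 = 1.138067
Link Mar 2023→Apr 2023:
ΣP(Apr 2023)Q(Mar 2023) = 1133.37×14 + 4.97×37 = 15867.18 + 183.89 = 16051.07
ΣP(Mar 2023)Q(Mar 2023) = 1068.74×14 + 4.78×37 = 14962.36 + 176.86 = 15139.22
link = 16051.07/15139.22 = 1.060231
Chained index = 100 × 0.930367 × 1.138067 × 1.060231 = 112.2595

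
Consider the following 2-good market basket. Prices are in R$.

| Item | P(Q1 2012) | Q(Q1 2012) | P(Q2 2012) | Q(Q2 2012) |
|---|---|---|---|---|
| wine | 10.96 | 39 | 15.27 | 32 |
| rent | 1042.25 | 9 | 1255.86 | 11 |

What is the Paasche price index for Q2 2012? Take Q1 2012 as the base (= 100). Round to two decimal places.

Paasche price index uses current-period quantities as weights.
ΣP(Q2 2012)·Q(Q2 2012) = 15.27×32 + 1255.86×11 = 488.64 + 13814.46 = 14303.1
ΣP(Q1 2012)·Q(Q2 2012) = 10.96×32 + 1042.25×11 = 350.72 + 11464.75 = 11815.47
Index = 14303.1 / 11815.47 × 100 = 121.0540

121.05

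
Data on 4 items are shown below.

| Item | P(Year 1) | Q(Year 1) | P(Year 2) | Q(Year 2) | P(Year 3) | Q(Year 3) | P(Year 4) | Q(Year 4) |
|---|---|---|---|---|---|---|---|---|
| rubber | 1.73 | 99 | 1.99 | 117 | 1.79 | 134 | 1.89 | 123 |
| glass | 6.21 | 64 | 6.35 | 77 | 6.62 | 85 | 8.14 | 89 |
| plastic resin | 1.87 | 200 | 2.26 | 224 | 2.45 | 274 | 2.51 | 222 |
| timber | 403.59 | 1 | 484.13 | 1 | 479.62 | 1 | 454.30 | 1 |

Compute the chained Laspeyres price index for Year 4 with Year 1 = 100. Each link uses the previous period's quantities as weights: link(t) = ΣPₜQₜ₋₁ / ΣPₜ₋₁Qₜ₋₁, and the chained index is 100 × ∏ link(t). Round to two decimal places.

Link Year 1→Year 2:
ΣP(Year 2)Q(Year 1) = 1.99×99 + 6.35×64 + 2.26×200 + 484.13×1 = 197.01 + 406.4 + 452 + 484.13 = 1539.54
ΣP(Year 1)Q(Year 1) = 1.73×99 + 6.21×64 + 1.87×200 + 403.59×1 = 171.27 + 397.44 + 374 + 403.59 = 1346.3
link = 1539.54/1346.3 = 1.143534
Link Year 2→Year 3:
ΣP(Year 3)Q(Year 2) = 1.79×117 + 6.62×77 + 2.45×224 + 479.62×1 = 209.43 + 509.74 + 548.8 + 479.62 = 1747.59
ΣP(Year 2)Q(Year 2) = 1.99×117 + 6.35×77 + 2.26×224 + 484.13×1 = 232.83 + 488.95 + 506.24 + 484.13 = 1712.15
link = 1747.59/1712.15 = 1.020699
Link Year 3→Year 4:
ΣP(Year 4)Q(Year 3) = 1.89×134 + 8.14×85 + 2.51×274 + 454.30×1 = 253.26 + 691.9 + 687.74 + 454.3 = 2087.2
ΣP(Year 3)Q(Year 3) = 1.79×134 + 6.62×85 + 2.45×274 + 479.62×1 = 239.86 + 562.7 + 671.3 + 479.62 = 1953.48
link = 2087.2/1953.48 = 1.068452
Chained index = 100 × 1.143534 × 1.020699 × 1.068452 = 124.7102

124.71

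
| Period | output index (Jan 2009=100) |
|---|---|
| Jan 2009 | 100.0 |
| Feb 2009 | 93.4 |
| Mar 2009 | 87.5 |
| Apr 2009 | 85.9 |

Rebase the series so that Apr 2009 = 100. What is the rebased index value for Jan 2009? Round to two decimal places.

116.41

Rebased(Jan 2009) = 100.0 / 85.9 × 100 = 116.4144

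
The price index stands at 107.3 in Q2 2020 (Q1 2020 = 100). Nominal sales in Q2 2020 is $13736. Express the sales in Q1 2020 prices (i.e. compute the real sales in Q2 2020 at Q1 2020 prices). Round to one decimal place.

12801.5

Real = Nominal ÷ (Index/100) = 13736 ÷ (107.3/100)
     = 13736 ÷ 1.073 = 12801.4911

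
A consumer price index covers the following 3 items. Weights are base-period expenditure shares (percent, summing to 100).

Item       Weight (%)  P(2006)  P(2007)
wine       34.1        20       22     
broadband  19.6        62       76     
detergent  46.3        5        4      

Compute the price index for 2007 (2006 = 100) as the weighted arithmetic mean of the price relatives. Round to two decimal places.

98.58

wine: 34.1 × (22/20) = 34.1 × 1.100000 = 37.5100
broadband: 19.6 × (76/62) = 19.6 × 1.225806 = 24.0258
detergent: 46.3 × (4/5) = 46.3 × 0.800000 = 37.0400
Index = Σ wᵢ·(p₁ᵢ/p₀ᵢ) = 37.5100 + 24.0258 + 37.0400 = 98.5758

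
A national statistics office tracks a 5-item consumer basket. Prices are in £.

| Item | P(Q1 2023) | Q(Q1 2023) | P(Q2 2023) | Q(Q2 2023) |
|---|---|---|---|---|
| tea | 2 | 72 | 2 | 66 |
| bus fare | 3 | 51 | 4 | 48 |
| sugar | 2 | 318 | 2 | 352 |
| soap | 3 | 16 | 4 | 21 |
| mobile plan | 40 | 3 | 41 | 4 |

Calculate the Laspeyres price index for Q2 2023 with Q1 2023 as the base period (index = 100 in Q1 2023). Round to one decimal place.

Laspeyres price index uses base-period quantities as weights.
ΣP(Q2 2023)·Q(Q1 2023) = 2×72 + 4×51 + 2×318 + 4×16 + 41×3 = 144 + 204 + 636 + 64 + 123 = 1171
ΣP(Q1 2023)·Q(Q1 2023) = 2×72 + 3×51 + 2×318 + 3×16 + 40×3 = 144 + 153 + 636 + 48 + 120 = 1101
Index = 1171 / 1101 × 100 = 106.3579

106.4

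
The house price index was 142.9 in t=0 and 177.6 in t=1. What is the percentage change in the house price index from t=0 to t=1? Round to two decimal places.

Change = (177.6 − 142.9) / 142.9 × 100
       = 34.7 / 142.9 × 100 = 24.2827%

24.28%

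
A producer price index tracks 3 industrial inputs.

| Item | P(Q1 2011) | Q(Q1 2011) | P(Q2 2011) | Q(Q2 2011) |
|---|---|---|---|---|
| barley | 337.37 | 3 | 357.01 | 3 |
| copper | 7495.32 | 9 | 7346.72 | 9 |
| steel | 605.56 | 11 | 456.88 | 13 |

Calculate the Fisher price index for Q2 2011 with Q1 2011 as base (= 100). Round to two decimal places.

95.96

Laspeyres component (base-period weights):
ΣP(Q2 2011)Q(Q1 2011) = 357.01×3 + 7346.72×9 + 456.88×11 = 1071.03 + 66120.48 + 5025.68 = 72217.19
ΣP(Q1 2011)Q(Q1 2011) = 337.37×3 + 7495.32×9 + 605.56×11 = 1012.11 + 67457.88 + 6661.16 = 75131.15
L = 72217.19 / 75131.15 × 100 = 96.1215
Paasche component (current-period weights):
ΣP(Q2 2011)Q(Q2 2011) = 357.01×3 + 7346.72×9 + 456.88×13 = 1071.03 + 66120.48 + 5939.44 = 73130.95
ΣP(Q1 2011)Q(Q2 2011) = 337.37×3 + 7495.32×9 + 605.56×13 = 1012.11 + 67457.88 + 7872.28 = 76342.27
P = 73130.95 / 76342.27 × 100 = 95.7935
Fisher = √(L × P) = √(96.1215 × 95.7935) = 95.9574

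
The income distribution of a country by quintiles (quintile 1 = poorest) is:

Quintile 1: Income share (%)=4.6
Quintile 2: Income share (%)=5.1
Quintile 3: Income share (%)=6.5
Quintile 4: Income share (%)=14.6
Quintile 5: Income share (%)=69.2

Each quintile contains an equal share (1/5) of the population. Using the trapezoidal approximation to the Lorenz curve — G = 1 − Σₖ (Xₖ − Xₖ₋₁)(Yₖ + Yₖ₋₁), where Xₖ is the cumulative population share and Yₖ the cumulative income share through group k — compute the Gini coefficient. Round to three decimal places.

Cumulative income shares Yₖ: 0.0460, 0.0970, 0.1620, 0.3080, 1.0000
Σ (Xₖ−Xₖ₋₁)(Yₖ+Yₖ₋₁) = (1/5)(0.0460+0.0000) + (1/5)(0.0970+0.0460) + (1/5)(0.1620+0.0970) + (1/5)(0.3080+0.1620) + (1/5)(1.0000+0.3080)
  = 0.0092 + 0.0286 + 0.0518 + 0.0940 + 0.2616 = 0.4452
G = 1 − 0.4452 = 0.5548

0.555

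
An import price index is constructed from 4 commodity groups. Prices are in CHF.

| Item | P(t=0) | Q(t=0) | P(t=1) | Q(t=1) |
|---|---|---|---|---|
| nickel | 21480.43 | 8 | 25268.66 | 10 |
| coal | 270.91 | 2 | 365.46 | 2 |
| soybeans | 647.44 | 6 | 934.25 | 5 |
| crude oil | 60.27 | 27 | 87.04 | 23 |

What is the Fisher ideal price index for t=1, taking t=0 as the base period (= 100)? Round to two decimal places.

118.38

Laspeyres component (base-period weights):
ΣP(t=1)Q(t=0) = 25268.66×8 + 365.46×2 + 934.25×6 + 87.04×27 = 202149.28 + 730.92 + 5605.5 + 2350.08 = 210835.78
ΣP(t=0)Q(t=0) = 21480.43×8 + 270.91×2 + 647.44×6 + 60.27×27 = 171843.44 + 541.82 + 3884.64 + 1627.29 = 177897.19
L = 210835.78 / 177897.19 × 100 = 118.5155
Paasche component (current-period weights):
ΣP(t=1)Q(t=1) = 25268.66×10 + 365.46×2 + 934.25×5 + 87.04×23 = 252686.6 + 730.92 + 4671.25 + 2001.92 = 260090.69
ΣP(t=0)Q(t=1) = 21480.43×10 + 270.91×2 + 647.44×5 + 60.27×23 = 214804.3 + 541.82 + 3237.2 + 1386.21 = 219969.53
P = 260090.69 / 219969.53 × 100 = 118.2394
Fisher = √(L × P) = √(118.5155 × 118.2394) = 118.3774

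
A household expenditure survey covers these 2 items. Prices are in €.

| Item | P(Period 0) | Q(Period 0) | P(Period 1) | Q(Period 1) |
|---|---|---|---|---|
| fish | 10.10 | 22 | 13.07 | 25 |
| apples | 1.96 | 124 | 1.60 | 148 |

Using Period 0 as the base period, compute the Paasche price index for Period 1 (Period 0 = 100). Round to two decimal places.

103.86

Paasche price index uses current-period quantities as weights.
ΣP(Period 1)·Q(Period 1) = 13.07×25 + 1.60×148 = 326.75 + 236.8 = 563.55
ΣP(Period 0)·Q(Period 1) = 10.10×25 + 1.96×148 = 252.5 + 290.08 = 542.58
Index = 563.55 / 542.58 × 100 = 103.8649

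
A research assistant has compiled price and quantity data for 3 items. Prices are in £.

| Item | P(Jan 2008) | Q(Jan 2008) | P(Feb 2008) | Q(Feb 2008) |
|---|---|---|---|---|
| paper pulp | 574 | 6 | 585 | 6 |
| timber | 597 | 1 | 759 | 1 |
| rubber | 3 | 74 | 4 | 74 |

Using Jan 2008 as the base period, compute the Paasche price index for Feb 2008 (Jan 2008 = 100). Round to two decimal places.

107.08

Paasche price index uses current-period quantities as weights.
ΣP(Feb 2008)·Q(Feb 2008) = 585×6 + 759×1 + 4×74 = 3510 + 759 + 296 = 4565
ΣP(Jan 2008)·Q(Feb 2008) = 574×6 + 597×1 + 3×74 = 3444 + 597 + 222 = 4263
Index = 4565 / 4263 × 100 = 107.0842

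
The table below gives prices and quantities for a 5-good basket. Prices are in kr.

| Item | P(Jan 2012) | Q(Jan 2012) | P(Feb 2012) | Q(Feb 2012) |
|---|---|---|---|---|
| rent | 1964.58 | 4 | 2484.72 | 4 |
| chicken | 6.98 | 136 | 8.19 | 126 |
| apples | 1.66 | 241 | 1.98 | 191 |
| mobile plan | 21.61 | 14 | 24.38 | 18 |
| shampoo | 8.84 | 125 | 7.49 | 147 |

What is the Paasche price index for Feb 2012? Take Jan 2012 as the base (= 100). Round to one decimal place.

120.0

Paasche price index uses current-period quantities as weights.
ΣP(Feb 2012)·Q(Feb 2012) = 2484.72×4 + 8.19×126 + 1.98×191 + 24.38×18 + 7.49×147 = 9938.88 + 1031.94 + 378.18 + 438.84 + 1101.03 = 12888.87
ΣP(Jan 2012)·Q(Feb 2012) = 1964.58×4 + 6.98×126 + 1.66×191 + 21.61×18 + 8.84×147 = 7858.32 + 879.48 + 317.06 + 388.98 + 1299.48 = 10743.32
Index = 12888.87 / 10743.32 × 100 = 119.9710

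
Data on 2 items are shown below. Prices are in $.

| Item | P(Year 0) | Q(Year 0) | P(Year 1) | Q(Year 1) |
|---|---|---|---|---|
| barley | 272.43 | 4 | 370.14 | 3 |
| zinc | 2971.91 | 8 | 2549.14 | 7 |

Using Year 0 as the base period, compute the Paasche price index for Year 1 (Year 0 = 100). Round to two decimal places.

87.67

Paasche price index uses current-period quantities as weights.
ΣP(Year 1)·Q(Year 1) = 370.14×3 + 2549.14×7 = 1110.42 + 17843.98 = 18954.4
ΣP(Year 0)·Q(Year 1) = 272.43×3 + 2971.91×7 = 817.29 + 20803.37 = 21620.66
Index = 18954.4 / 21620.66 × 100 = 87.6680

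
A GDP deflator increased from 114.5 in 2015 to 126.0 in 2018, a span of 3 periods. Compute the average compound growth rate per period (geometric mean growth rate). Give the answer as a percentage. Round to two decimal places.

Growth factor = (126.0/114.5)^(1/3) = (1.100437)^(1/3) = 1.032417
Growth rate = 1.032417 − 1 = 0.032417 = 3.2417%

3.24%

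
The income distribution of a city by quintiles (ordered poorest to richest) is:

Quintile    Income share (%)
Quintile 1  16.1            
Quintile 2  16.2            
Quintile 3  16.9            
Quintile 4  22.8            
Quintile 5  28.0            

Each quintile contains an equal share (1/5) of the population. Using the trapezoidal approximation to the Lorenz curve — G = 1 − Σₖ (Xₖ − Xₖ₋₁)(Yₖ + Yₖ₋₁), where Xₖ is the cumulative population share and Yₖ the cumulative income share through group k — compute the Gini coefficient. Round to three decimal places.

0.122

Cumulative income shares Yₖ: 0.1610, 0.3230, 0.4920, 0.7200, 1.0000
Σ (Xₖ−Xₖ₋₁)(Yₖ+Yₖ₋₁) = (1/5)(0.1610+0.0000) + (1/5)(0.3230+0.1610) + (1/5)(0.4920+0.3230) + (1/5)(0.7200+0.4920) + (1/5)(1.0000+0.7200)
  = 0.0322 + 0.0968 + 0.1630 + 0.2424 + 0.3440 = 0.8784
G = 1 − 0.8784 = 0.1216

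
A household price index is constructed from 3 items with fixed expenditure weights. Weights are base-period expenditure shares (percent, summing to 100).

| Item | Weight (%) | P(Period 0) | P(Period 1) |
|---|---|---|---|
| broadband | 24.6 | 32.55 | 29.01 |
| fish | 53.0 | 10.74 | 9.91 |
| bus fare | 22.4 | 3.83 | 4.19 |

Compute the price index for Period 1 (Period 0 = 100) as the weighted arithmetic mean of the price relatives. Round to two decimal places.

95.33

broadband: 24.6 × (29.01/32.55) = 24.6 × 0.891244 = 21.9246
fish: 53.0 × (9.91/10.74) = 53.0 × 0.922719 = 48.9041
bus fare: 22.4 × (4.19/3.83) = 22.4 × 1.093995 = 24.5055
Index = Σ wᵢ·(p₁ᵢ/p₀ᵢ) = 21.9246 + 48.9041 + 24.5055 = 95.3342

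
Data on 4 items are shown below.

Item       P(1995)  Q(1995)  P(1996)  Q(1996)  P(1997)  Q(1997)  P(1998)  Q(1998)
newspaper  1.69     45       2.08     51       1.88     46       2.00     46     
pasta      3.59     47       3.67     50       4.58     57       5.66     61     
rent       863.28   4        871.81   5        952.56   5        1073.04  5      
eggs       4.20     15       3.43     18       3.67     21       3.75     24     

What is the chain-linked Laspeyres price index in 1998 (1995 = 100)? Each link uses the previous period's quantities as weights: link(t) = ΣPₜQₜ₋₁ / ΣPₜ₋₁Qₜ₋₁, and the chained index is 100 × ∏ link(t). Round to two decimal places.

125.01

Link 1995→1996:
ΣP(1996)Q(1995) = 2.08×45 + 3.67×47 + 871.81×4 + 3.43×15 = 93.6 + 172.49 + 3487.24 + 51.45 = 3804.78
ΣP(1995)Q(1995) = 1.69×45 + 3.59×47 + 863.28×4 + 4.20×15 = 76.05 + 168.73 + 3453.12 + 63 = 3760.9
link = 3804.78/3760.9 = 1.011667
Link 1996→1997:
ΣP(1997)Q(1996) = 1.88×51 + 4.58×50 + 952.56×5 + 3.67×18 = 95.88 + 229 + 4762.8 + 66.06 = 5153.74
ΣP(1996)Q(1996) = 2.08×51 + 3.67×50 + 871.81×5 + 3.43×18 = 106.08 + 183.5 + 4359.05 + 61.74 = 4710.37
link = 5153.74/4710.37 = 1.094126
Link 1997→1998:
ΣP(1998)Q(1997) = 2.00×46 + 5.66×57 + 1073.04×5 + 3.75×21 = 92 + 322.62 + 5365.2 + 78.75 = 5858.57
ΣP(1997)Q(1997) = 1.88×46 + 4.58×57 + 952.56×5 + 3.67×21 = 86.48 + 261.06 + 4762.8 + 77.07 = 5187.41
link = 5858.57/5187.41 = 1.129382
Chained index = 100 × 1.011667 × 1.094126 × 1.129382 = 125.0104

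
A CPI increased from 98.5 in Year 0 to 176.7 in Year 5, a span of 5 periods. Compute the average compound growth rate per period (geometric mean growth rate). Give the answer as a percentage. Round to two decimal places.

Growth factor = (176.7/98.5)^(1/5) = (1.793909)^(1/5) = 1.123984
Growth rate = 1.123984 − 1 = 0.123984 = 12.3984%

12.40%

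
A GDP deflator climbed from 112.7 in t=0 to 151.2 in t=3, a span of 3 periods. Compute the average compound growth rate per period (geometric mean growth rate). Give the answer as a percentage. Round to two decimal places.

10.29%

Growth factor = (151.2/112.7)^(1/3) = (1.341615)^(1/3) = 1.102916
Growth rate = 1.102916 − 1 = 0.102916 = 10.2916%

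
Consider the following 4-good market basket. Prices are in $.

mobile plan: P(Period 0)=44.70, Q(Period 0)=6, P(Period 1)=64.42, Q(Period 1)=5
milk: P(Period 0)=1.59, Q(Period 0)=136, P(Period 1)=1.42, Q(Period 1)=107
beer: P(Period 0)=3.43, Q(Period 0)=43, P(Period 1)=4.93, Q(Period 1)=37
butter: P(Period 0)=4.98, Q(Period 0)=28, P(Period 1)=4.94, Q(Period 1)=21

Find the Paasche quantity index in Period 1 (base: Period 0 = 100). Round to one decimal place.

81.7

Paasche quantity index uses current-period prices as weights.
ΣP(Period 1)·Q(Period 1) = 64.42×5 + 1.42×107 + 4.93×37 + 4.94×21 = 322.1 + 151.94 + 182.41 + 103.74 = 760.19
ΣP(Period 1)·Q(Period 0) = 64.42×6 + 1.42×136 + 4.93×43 + 4.94×28 = 386.52 + 193.12 + 211.99 + 138.32 = 929.95
Index = 760.19 / 929.95 × 100 = 81.7453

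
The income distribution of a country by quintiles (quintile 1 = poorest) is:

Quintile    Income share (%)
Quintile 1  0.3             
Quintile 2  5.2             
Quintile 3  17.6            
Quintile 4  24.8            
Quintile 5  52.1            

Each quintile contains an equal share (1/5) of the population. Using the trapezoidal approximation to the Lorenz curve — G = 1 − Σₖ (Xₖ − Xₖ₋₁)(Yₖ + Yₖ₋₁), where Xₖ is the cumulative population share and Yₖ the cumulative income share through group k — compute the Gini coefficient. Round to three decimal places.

Cumulative income shares Yₖ: 0.0030, 0.0550, 0.2310, 0.4790, 1.0000
Σ (Xₖ−Xₖ₋₁)(Yₖ+Yₖ₋₁) = (1/5)(0.0030+0.0000) + (1/5)(0.0550+0.0030) + (1/5)(0.2310+0.0550) + (1/5)(0.4790+0.2310) + (1/5)(1.0000+0.4790)
  = 0.0006 + 0.0116 + 0.0572 + 0.1420 + 0.2958 = 0.5072
G = 1 − 0.5072 = 0.4928

0.493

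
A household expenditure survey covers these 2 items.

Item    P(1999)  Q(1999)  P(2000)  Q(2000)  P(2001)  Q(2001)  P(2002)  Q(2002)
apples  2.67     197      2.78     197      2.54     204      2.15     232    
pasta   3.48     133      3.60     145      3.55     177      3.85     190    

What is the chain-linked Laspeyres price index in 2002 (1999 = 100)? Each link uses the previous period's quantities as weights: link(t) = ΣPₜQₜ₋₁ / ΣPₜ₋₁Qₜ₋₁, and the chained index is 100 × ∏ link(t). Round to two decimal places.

96.24

Link 1999→2000:
ΣP(2000)Q(1999) = 2.78×197 + 3.60×133 = 547.66 + 478.8 = 1026.46
ΣP(1999)Q(1999) = 2.67×197 + 3.48×133 = 525.99 + 462.84 = 988.83
link = 1026.46/988.83 = 1.038055
Link 2000→2001:
ΣP(2001)Q(2000) = 2.54×197 + 3.55×145 = 500.38 + 514.75 = 1015.13
ΣP(2000)Q(2000) = 2.78×197 + 3.60×145 = 547.66 + 522 = 1069.66
link = 1015.13/1069.66 = 0.949021
Link 2001→2002:
ΣP(2002)Q(2001) = 2.15×204 + 3.85×177 = 438.6 + 681.45 = 1120.05
ΣP(2001)Q(2001) = 2.54×204 + 3.55×177 = 518.16 + 628.35 = 1146.51
link = 1120.05/1146.51 = 0.976921
Chained index = 100 × 1.038055 × 0.949021 × 0.976921 = 96.2401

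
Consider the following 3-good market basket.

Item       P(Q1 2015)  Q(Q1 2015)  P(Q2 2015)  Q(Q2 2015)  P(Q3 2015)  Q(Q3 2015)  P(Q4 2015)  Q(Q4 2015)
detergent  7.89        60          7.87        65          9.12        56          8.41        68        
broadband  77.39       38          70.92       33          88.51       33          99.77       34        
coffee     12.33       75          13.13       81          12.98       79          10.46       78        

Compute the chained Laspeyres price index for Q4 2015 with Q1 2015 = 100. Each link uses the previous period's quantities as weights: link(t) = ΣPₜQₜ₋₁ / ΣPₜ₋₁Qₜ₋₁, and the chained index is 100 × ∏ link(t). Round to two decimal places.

Link Q1 2015→Q2 2015:
ΣP(Q2 2015)Q(Q1 2015) = 7.87×60 + 70.92×38 + 13.13×75 = 472.2 + 2694.96 + 984.75 = 4151.91
ΣP(Q1 2015)Q(Q1 2015) = 7.89×60 + 77.39×38 + 12.33×75 = 473.4 + 2940.82 + 924.75 = 4338.97
link = 4151.91/4338.97 = 0.956888
Link Q2 2015→Q3 2015:
ΣP(Q3 2015)Q(Q2 2015) = 9.12×65 + 88.51×33 + 12.98×81 = 592.8 + 2920.83 + 1051.38 = 4565.01
ΣP(Q2 2015)Q(Q2 2015) = 7.87×65 + 70.92×33 + 13.13×81 = 511.55 + 2340.36 + 1063.53 = 3915.44
link = 4565.01/3915.44 = 1.165900
Link Q3 2015→Q4 2015:
ΣP(Q4 2015)Q(Q3 2015) = 8.41×56 + 99.77×33 + 10.46×79 = 470.96 + 3292.41 + 826.34 = 4589.71
ΣP(Q3 2015)Q(Q3 2015) = 9.12×56 + 88.51×33 + 12.98×79 = 510.72 + 2920.83 + 1025.42 = 4456.97
link = 4589.71/4456.97 = 1.029783
Chained index = 100 × 0.956888 × 1.165900 × 1.029783 = 114.8862

114.89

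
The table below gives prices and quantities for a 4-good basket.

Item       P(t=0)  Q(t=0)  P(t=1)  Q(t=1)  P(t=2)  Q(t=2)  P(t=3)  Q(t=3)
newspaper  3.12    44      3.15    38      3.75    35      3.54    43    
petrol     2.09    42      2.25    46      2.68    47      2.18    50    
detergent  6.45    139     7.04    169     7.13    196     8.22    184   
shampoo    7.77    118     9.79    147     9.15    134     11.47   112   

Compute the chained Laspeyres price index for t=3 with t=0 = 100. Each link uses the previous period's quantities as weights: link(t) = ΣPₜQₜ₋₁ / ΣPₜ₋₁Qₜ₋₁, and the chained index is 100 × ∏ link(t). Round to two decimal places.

134.28

Link t=0→t=1:
ΣP(t=1)Q(t=0) = 3.15×44 + 2.25×42 + 7.04×139 + 9.79×118 = 138.6 + 94.5 + 978.56 + 1155.22 = 2366.88
ΣP(t=0)Q(t=0) = 3.12×44 + 2.09×42 + 6.45×139 + 7.77×118 = 137.28 + 87.78 + 896.55 + 916.86 = 2038.47
link = 2366.88/2038.47 = 1.161106
Link t=1→t=2:
ΣP(t=2)Q(t=1) = 3.75×38 + 2.68×46 + 7.13×169 + 9.15×147 = 142.5 + 123.28 + 1204.97 + 1345.05 = 2815.8
ΣP(t=1)Q(t=1) = 3.15×38 + 2.25×46 + 7.04×169 + 9.79×147 = 119.7 + 103.5 + 1189.76 + 1439.13 = 2852.09
link = 2815.8/2852.09 = 0.987276
Link t=2→t=3:
ΣP(t=3)Q(t=2) = 3.54×35 + 2.18×47 + 8.22×196 + 11.47×134 = 123.9 + 102.46 + 1611.12 + 1536.98 = 3374.46
ΣP(t=2)Q(t=2) = 3.75×35 + 2.68×47 + 7.13×196 + 9.15×134 = 131.25 + 125.96 + 1397.48 + 1226.1 = 2880.79
link = 3374.46/2880.79 = 1.171366
Chained index = 100 × 1.161106 × 0.987276 × 1.171366 = 134.2775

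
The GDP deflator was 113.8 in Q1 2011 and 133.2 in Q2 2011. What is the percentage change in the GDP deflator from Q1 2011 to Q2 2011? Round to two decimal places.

17.05%

Change = (133.2 − 113.8) / 113.8 × 100
       = 19.4 / 113.8 × 100 = 17.0475%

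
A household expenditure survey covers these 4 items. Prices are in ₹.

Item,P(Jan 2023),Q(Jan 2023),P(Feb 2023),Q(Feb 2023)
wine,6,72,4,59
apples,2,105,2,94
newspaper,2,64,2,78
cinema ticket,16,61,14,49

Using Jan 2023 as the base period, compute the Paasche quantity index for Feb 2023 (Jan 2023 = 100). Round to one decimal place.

85.5

Paasche quantity index uses current-period prices as weights.
ΣP(Feb 2023)·Q(Feb 2023) = 4×59 + 2×94 + 2×78 + 14×49 = 236 + 188 + 156 + 686 = 1266
ΣP(Feb 2023)·Q(Jan 2023) = 4×72 + 2×105 + 2×64 + 14×61 = 288 + 210 + 128 + 854 = 1480
Index = 1266 / 1480 × 100 = 85.5405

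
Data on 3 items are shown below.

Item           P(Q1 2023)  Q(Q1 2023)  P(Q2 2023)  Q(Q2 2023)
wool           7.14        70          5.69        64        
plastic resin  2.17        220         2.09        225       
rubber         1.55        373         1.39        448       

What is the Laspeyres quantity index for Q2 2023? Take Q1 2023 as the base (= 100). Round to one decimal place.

Laspeyres quantity index uses base-period prices as weights.
ΣP(Q1 2023)·Q(Q2 2023) = 7.14×64 + 2.17×225 + 1.55×448 = 456.96 + 488.25 + 694.4 = 1639.61
ΣP(Q1 2023)·Q(Q1 2023) = 7.14×70 + 2.17×220 + 1.55×373 = 499.8 + 477.4 + 578.15 = 1555.35
Index = 1639.61 / 1555.35 × 100 = 105.4174

105.4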